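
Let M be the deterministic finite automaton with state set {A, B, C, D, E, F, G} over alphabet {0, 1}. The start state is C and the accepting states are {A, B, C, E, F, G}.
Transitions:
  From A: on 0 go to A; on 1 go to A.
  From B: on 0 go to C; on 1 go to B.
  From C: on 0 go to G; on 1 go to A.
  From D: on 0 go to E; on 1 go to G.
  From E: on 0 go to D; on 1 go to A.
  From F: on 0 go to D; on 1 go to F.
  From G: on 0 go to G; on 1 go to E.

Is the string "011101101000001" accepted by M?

C --0--> G
G --1--> E
E --1--> A
A --1--> A
A --0--> A
A --1--> A
A --1--> A
A --0--> A
A --1--> A
A --0--> A
A --0--> A
A --0--> A
A --0--> A
A --0--> A
A --1--> A
End in state A, which is an accepting state.

accepted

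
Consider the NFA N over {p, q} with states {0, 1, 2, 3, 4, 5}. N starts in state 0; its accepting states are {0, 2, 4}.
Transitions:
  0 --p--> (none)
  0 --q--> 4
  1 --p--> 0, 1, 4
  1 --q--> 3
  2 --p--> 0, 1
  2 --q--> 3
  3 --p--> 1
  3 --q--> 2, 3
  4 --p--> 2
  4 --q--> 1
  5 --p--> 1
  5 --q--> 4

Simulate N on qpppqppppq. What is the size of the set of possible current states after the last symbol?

Start: {0}
read q: {4}
read p: {2}
read p: {0, 1}
read p: {0, 1, 4}
read q: {1, 3, 4}
read p: {0, 1, 2, 4}
read p: {0, 1, 2, 4}
read p: {0, 1, 2, 4}
read p: {0, 1, 2, 4}
read q: {1, 3, 4}
Final reachable set {1, 3, 4} has 3 states.

3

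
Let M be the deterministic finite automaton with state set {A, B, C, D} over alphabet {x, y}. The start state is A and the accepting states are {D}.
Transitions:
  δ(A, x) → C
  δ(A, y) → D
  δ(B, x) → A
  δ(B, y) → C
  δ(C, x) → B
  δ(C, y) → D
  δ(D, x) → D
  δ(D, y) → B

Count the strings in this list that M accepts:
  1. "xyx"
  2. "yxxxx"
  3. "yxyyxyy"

"xyx": accepted
"yxxxx": accepted
"yxyyxyy": accepted

3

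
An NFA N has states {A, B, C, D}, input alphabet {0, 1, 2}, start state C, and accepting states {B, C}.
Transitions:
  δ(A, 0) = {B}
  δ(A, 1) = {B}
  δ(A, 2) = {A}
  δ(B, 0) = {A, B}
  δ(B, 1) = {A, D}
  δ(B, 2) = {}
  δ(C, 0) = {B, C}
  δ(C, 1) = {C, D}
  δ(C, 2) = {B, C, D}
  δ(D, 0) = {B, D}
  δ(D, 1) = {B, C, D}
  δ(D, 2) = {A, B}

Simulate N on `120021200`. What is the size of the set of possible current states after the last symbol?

4

Start: {C}
read 1: {C, D}
read 2: {A, B, C, D}
read 0: {A, B, C, D}
read 0: {A, B, C, D}
read 2: {A, B, C, D}
read 1: {A, B, C, D}
read 2: {A, B, C, D}
read 0: {A, B, C, D}
read 0: {A, B, C, D}
Final reachable set {A, B, C, D} has 4 states.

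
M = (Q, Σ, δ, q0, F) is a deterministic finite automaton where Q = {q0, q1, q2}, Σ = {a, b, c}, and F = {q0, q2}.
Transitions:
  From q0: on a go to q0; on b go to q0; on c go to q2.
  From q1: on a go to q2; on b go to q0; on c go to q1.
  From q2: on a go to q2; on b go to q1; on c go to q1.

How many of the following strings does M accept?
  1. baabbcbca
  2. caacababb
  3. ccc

2

baabbcbca: accepted
caacababb: accepted
ccc: rejected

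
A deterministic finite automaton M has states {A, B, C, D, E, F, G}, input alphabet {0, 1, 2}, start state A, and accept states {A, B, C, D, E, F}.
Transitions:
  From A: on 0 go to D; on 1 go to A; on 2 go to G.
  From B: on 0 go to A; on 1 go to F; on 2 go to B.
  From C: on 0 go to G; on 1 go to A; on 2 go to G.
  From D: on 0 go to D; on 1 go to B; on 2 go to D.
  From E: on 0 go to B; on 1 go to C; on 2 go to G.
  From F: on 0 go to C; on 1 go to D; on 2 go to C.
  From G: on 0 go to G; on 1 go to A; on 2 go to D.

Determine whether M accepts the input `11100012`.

accepted

A --1--> A
A --1--> A
A --1--> A
A --0--> D
D --0--> D
D --0--> D
D --1--> B
B --2--> B
End in state B, which is an accepting state.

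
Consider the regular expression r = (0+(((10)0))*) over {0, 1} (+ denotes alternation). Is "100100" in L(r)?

The right alternative (((10)0))* matches 100100.

yes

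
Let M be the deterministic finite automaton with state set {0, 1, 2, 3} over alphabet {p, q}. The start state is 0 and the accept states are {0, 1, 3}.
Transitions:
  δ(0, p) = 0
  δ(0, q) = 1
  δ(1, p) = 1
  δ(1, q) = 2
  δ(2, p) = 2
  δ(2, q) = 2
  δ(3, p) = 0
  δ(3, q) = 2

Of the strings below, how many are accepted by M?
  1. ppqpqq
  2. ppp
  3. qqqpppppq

ppqpqq: rejected
ppp: accepted
qqqpppppq: rejected

1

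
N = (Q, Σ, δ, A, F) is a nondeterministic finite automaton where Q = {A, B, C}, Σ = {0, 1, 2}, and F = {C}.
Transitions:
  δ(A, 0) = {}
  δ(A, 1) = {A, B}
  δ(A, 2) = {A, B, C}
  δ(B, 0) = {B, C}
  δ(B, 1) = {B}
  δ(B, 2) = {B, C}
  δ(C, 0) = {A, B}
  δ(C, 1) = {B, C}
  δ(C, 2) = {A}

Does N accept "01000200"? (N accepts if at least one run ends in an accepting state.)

rejected

Start: {A}
read 0: {}
The reachable set is empty and stays empty for the remaining 7 symbols.
Reachable ∩ accepting = {} — empty.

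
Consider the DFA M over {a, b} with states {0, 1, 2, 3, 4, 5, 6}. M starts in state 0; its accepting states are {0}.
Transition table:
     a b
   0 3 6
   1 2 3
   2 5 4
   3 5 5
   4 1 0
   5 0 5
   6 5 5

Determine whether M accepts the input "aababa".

0 --a--> 3
3 --a--> 5
5 --b--> 5
5 --a--> 0
0 --b--> 6
6 --a--> 5
End in state 5, which is not an accepting state.

rejected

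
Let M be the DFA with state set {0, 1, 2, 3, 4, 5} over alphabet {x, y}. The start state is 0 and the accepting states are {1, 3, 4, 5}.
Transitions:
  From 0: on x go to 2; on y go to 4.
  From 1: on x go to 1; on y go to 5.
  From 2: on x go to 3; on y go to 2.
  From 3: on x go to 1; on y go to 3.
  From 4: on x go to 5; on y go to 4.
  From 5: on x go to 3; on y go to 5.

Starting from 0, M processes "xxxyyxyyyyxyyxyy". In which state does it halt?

0 --x--> 2
2 --x--> 3
3 --x--> 1
1 --y--> 5
5 --y--> 5
5 --x--> 3
3 --y--> 3
3 --y--> 3
3 --y--> 3
3 --y--> 3
3 --x--> 1
1 --y--> 5
5 --y--> 5
5 --x--> 3
3 --y--> 3
3 --y--> 3

3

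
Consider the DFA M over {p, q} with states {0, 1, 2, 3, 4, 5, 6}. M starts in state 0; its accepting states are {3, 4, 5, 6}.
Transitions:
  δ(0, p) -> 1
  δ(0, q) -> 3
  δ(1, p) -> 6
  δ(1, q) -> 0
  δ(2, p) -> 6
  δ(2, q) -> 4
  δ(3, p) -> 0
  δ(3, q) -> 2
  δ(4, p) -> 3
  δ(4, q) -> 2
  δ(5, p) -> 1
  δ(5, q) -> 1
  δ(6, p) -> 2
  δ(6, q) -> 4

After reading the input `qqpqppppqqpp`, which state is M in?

2

0 --q--> 3
3 --q--> 2
2 --p--> 6
6 --q--> 4
4 --p--> 3
3 --p--> 0
0 --p--> 1
1 --p--> 6
6 --q--> 4
4 --q--> 2
2 --p--> 6
6 --p--> 2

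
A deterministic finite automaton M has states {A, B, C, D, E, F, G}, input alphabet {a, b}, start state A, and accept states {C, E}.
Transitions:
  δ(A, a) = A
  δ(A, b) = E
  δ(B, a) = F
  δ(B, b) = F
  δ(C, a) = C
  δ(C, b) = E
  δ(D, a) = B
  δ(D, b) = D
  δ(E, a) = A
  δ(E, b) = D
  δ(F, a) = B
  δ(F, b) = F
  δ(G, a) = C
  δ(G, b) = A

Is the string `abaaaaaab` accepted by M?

accepted

A --a--> A
A --b--> E
E --a--> A
A --a--> A
A --a--> A
A --a--> A
A --a--> A
A --a--> A
A --b--> E
End in state E, which is an accepting state.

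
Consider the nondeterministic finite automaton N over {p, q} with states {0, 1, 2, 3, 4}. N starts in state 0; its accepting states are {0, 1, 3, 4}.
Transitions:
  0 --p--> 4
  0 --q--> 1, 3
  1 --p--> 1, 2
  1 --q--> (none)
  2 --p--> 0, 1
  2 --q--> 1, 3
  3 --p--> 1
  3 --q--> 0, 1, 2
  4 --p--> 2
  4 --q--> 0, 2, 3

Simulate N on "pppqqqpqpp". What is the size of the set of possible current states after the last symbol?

Start: {0}
read p: {4}
read p: {2}
read p: {0, 1}
read q: {1, 3}
read q: {0, 1, 2}
read q: {1, 3}
read p: {1, 2}
read q: {1, 3}
read p: {1, 2}
read p: {0, 1, 2}
Final reachable set {0, 1, 2} has 3 states.

3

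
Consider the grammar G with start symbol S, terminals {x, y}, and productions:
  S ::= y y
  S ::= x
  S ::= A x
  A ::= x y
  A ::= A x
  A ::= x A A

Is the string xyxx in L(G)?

S ⇒ Ax ⇒ Axx ⇒ xyxx

yes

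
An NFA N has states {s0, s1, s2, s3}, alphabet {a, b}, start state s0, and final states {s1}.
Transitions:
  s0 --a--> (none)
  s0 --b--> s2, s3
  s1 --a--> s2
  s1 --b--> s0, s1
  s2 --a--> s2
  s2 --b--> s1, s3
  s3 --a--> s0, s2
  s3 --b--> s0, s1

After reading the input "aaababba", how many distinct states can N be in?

Start: {s0}
read a: {}
The reachable set is empty and stays empty for the remaining 7 symbols.
Final reachable set {} has 0 states.

0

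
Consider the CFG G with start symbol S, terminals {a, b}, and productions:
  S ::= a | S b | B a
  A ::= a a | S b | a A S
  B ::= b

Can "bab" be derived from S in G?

S ⇒ Sb ⇒ Bab ⇒ bab

yes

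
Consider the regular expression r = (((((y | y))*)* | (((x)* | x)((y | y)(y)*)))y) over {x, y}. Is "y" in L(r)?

Split as ε·y: ((((y|y))*)*|(((x)*|x)((y|y)(y)*))) matches ε and y matches y.

yes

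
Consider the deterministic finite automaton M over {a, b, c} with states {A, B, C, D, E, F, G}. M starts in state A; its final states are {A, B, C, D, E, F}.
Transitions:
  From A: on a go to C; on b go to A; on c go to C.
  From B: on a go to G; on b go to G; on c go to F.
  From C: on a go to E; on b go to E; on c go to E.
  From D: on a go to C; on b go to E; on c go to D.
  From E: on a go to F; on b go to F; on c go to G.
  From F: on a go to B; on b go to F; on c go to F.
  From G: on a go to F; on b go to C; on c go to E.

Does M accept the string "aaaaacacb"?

A --a--> C
C --a--> E
E --a--> F
F --a--> B
B --a--> G
G --c--> E
E --a--> F
F --c--> F
F --b--> F
End in state F, which is an accepting state.

accepted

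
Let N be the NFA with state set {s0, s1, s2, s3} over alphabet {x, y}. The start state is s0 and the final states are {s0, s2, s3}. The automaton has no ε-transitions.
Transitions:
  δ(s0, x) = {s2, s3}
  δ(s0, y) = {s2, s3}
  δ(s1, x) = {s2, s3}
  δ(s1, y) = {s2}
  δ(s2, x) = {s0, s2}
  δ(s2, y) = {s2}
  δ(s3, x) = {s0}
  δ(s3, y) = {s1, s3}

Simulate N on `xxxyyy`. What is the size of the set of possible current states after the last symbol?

Start: {s0}
read x: {s2, s3}
read x: {s0, s2}
read x: {s0, s2, s3}
read y: {s1, s2, s3}
read y: {s1, s2, s3}
read y: {s1, s2, s3}
Final reachable set {s1, s2, s3} has 3 states.

3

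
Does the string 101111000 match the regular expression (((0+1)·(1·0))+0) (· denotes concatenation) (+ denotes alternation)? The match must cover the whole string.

no

Neither ((0+1)·(1·0)) nor 0 matches 101111000.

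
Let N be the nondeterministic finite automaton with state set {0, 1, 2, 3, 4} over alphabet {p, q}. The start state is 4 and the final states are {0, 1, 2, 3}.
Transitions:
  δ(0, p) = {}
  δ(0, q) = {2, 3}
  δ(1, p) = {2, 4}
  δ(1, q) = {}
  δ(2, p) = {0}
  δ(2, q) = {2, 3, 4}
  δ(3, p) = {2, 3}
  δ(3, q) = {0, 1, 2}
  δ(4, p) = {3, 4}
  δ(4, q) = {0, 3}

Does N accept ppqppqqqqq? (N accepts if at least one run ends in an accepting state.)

Start: {4}
read p: {3, 4}
read p: {2, 3, 4}
read q: {0, 1, 2, 3, 4}
read p: {0, 2, 3, 4}
read p: {0, 2, 3, 4}
read q: {0, 1, 2, 3, 4}
read q: {0, 1, 2, 3, 4}
read q: {0, 1, 2, 3, 4}
read q: {0, 1, 2, 3, 4}
read q: {0, 1, 2, 3, 4}
Reachable ∩ accepting = {0, 1, 2, 3} — nonempty.

accepted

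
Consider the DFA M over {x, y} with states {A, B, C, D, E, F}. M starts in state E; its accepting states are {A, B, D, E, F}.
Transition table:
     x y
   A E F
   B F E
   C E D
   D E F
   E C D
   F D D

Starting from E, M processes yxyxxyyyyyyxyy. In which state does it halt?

D

E --y--> D
D --x--> E
E --y--> D
D --x--> E
E --x--> C
C --y--> D
D --y--> F
F --y--> D
D --y--> F
F --y--> D
D --y--> F
F --x--> D
D --y--> F
F --y--> D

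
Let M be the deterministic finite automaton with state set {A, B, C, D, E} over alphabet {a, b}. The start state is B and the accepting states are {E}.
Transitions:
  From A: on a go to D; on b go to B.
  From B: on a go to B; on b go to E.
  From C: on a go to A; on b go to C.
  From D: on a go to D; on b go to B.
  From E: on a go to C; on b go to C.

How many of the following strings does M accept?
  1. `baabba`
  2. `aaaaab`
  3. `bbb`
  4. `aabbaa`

`baabba`: rejected
`aaaaab`: accepted
`bbb`: rejected
`aabbaa`: rejected

1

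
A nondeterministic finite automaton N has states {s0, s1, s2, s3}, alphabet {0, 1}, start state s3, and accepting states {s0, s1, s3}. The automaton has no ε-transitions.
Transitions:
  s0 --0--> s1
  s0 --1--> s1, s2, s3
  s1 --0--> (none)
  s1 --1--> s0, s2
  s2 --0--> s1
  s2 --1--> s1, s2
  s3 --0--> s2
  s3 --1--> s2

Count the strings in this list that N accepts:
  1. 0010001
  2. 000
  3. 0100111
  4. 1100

0010001: rejected
000: rejected
0100111: rejected
1100: rejected

0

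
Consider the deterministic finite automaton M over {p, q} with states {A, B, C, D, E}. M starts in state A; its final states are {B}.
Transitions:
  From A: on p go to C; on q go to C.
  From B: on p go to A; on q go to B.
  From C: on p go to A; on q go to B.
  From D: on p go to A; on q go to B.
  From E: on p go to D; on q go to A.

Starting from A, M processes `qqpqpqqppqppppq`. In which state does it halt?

A --q--> C
C --q--> B
B --p--> A
A --q--> C
C --p--> A
A --q--> C
C --q--> B
B --p--> A
A --p--> C
C --q--> B
B --p--> A
A --p--> C
C --p--> A
A --p--> C
C --q--> B

B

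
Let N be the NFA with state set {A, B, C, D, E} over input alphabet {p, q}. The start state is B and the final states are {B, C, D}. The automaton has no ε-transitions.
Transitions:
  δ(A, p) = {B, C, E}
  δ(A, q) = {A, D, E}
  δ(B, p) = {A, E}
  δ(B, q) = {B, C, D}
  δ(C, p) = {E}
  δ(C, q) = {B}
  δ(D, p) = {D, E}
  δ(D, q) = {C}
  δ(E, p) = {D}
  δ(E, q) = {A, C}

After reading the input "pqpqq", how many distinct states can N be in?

Start: {B}
read p: {A, E}
read q: {A, C, D, E}
read p: {B, C, D, E}
read q: {A, B, C, D}
read q: {A, B, C, D, E}
Final reachable set {A, B, C, D, E} has 5 states.

5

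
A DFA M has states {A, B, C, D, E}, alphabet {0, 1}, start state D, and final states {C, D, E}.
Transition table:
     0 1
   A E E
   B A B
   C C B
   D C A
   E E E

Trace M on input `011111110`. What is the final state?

D --0--> C
C --1--> B
B --1--> B
B --1--> B
B --1--> B
B --1--> B
B --1--> B
B --1--> B
B --0--> A

A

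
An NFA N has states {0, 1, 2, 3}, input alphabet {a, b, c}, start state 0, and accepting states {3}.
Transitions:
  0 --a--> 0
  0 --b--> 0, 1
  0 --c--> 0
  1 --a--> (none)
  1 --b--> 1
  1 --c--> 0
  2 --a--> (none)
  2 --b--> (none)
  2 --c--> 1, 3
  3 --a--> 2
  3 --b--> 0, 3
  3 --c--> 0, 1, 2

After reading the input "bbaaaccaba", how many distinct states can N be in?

1

Start: {0}
read b: {0, 1}
read b: {0, 1}
read a: {0}
read a: {0}
read a: {0}
read c: {0}
read c: {0}
read a: {0}
read b: {0, 1}
read a: {0}
Final reachable set {0} has 1 state.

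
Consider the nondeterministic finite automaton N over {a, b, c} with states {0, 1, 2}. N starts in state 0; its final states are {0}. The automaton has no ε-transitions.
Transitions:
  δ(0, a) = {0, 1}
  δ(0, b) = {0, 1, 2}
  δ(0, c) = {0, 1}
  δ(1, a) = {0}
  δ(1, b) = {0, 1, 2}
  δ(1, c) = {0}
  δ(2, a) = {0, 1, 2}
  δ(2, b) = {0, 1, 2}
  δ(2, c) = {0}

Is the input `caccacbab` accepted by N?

accepted

Start: {0}
read c: {0, 1}
read a: {0, 1}
read c: {0, 1}
read c: {0, 1}
read a: {0, 1}
read c: {0, 1}
read b: {0, 1, 2}
read a: {0, 1, 2}
read b: {0, 1, 2}
Reachable ∩ accepting = {0} — nonempty.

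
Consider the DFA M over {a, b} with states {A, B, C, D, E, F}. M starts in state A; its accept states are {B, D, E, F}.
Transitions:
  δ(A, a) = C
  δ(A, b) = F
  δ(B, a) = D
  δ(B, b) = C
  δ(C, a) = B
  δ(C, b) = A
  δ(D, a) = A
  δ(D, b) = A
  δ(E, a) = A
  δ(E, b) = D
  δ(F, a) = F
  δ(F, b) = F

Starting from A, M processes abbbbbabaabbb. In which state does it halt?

F

A --a--> C
C --b--> A
A --b--> F
F --b--> F
F --b--> F
F --b--> F
F --a--> F
F --b--> F
F --a--> F
F --a--> F
F --b--> F
F --b--> F
F --b--> F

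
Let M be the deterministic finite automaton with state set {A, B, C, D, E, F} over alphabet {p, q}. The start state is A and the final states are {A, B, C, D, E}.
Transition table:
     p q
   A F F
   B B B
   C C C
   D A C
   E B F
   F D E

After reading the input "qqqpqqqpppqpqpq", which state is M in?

A --q--> F
F --q--> E
E --q--> F
F --p--> D
D --q--> C
C --q--> C
C --q--> C
C --p--> C
C --p--> C
C --p--> C
C --q--> C
C --p--> C
C --q--> C
C --p--> C
C --q--> C

C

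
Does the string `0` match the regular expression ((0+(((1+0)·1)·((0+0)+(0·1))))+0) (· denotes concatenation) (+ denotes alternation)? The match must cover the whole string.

The left alternative (0+(((1+0)·1)·((0+0)+(0·1)))) matches 0.

yes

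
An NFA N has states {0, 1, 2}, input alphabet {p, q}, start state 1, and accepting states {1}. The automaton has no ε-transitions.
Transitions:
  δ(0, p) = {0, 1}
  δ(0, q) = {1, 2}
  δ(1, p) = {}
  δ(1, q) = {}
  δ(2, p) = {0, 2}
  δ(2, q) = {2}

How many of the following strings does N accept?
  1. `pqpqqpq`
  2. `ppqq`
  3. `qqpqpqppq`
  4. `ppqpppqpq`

`pqpqqpq`: rejected
`ppqq`: rejected
`qqpqpqppq`: rejected
`ppqpppqpq`: rejected

0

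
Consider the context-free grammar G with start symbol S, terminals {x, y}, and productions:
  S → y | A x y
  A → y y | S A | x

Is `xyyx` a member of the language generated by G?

no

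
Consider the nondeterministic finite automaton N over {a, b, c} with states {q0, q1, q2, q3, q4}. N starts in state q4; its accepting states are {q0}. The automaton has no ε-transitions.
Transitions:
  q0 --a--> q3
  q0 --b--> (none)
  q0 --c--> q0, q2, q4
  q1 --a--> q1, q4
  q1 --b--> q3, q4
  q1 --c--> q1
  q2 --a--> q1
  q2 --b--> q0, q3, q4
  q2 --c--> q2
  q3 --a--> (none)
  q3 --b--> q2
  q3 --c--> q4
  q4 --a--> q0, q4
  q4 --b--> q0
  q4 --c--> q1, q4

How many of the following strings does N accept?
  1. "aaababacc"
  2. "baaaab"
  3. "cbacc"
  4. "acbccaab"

3

"aaababacc": accepted
"baaaab": rejected
"cbacc": accepted
"acbccaab": accepted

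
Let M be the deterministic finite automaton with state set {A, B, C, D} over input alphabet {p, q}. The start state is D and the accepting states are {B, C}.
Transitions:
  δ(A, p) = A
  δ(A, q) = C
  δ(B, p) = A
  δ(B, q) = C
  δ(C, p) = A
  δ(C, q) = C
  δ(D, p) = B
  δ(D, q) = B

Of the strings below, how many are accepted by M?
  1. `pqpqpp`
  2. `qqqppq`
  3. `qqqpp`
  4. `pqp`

1

`pqpqpp`: rejected
`qqqppq`: accepted
`qqqpp`: rejected
`pqp`: rejected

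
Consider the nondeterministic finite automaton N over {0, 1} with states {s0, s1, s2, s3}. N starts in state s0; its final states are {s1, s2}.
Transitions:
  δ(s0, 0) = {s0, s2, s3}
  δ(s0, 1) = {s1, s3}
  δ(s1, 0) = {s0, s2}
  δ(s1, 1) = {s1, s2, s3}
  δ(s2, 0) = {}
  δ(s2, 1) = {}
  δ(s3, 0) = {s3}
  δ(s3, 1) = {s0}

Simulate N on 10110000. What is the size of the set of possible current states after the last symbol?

Start: {s0}
read 1: {s1, s3}
read 0: {s0, s2, s3}
read 1: {s0, s1, s3}
read 1: {s0, s1, s2, s3}
read 0: {s0, s2, s3}
read 0: {s0, s2, s3}
read 0: {s0, s2, s3}
read 0: {s0, s2, s3}
Final reachable set {s0, s2, s3} has 3 states.

3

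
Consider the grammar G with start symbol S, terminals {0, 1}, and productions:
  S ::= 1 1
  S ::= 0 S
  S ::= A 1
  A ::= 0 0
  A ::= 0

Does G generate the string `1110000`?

no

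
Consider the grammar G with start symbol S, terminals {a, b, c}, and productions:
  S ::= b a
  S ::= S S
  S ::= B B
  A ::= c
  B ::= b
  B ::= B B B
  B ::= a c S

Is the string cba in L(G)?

no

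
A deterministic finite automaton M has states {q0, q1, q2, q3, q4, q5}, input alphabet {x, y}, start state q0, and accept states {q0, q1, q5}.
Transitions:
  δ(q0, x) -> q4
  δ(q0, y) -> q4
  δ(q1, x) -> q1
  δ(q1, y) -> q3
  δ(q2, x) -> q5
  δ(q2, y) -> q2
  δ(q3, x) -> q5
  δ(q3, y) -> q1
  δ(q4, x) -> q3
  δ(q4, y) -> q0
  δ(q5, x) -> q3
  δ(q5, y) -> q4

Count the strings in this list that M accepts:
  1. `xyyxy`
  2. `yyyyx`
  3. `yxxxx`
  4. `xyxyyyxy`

3

`xyyxy`: accepted
`yyyyx`: rejected
`yxxxx`: accepted
`xyxyyyxy`: accepted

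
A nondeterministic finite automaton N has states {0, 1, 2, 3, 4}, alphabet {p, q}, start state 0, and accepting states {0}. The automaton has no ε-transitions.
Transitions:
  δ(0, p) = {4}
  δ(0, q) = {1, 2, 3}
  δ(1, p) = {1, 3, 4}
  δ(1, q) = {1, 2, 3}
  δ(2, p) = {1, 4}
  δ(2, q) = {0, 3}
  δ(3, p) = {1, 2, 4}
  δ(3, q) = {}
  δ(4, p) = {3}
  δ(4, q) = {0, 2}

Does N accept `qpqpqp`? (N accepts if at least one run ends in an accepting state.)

Start: {0}
read q: {1, 2, 3}
read p: {1, 2, 3, 4}
read q: {0, 1, 2, 3}
read p: {1, 2, 3, 4}
read q: {0, 1, 2, 3}
read p: {1, 2, 3, 4}
Reachable ∩ accepting = {} — empty.

rejected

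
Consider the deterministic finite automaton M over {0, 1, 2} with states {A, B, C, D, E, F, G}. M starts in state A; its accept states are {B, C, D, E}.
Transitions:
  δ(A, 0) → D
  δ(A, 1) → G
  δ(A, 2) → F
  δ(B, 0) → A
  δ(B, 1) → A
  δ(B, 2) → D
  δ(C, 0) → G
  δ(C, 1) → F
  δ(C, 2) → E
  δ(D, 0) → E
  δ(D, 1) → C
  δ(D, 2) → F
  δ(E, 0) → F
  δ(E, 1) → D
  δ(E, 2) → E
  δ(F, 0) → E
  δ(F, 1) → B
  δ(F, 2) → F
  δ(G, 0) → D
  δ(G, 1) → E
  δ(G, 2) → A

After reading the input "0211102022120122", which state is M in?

A --0--> D
D --2--> F
F --1--> B
B --1--> A
A --1--> G
G --0--> D
D --2--> F
F --0--> E
E --2--> E
E --2--> E
E --1--> D
D --2--> F
F --0--> E
E --1--> D
D --2--> F
F --2--> F

F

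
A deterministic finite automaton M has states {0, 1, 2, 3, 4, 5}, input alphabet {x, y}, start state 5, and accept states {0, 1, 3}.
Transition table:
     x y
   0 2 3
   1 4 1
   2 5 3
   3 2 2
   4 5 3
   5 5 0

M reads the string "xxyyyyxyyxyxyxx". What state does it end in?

5

5 --x--> 5
5 --x--> 5
5 --y--> 0
0 --y--> 3
3 --y--> 2
2 --y--> 3
3 --x--> 2
2 --y--> 3
3 --y--> 2
2 --x--> 5
5 --y--> 0
0 --x--> 2
2 --y--> 3
3 --x--> 2
2 --x--> 5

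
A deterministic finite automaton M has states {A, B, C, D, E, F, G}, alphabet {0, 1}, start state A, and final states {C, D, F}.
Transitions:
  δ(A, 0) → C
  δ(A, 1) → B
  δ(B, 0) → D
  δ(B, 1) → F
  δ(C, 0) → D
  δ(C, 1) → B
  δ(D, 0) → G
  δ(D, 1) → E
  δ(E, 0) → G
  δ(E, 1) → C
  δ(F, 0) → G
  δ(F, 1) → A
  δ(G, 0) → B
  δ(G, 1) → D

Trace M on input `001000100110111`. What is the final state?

A

A --0--> C
C --0--> D
D --1--> E
E --0--> G
G --0--> B
B --0--> D
D --1--> E
E --0--> G
G --0--> B
B --1--> F
F --1--> A
A --0--> C
C --1--> B
B --1--> F
F --1--> A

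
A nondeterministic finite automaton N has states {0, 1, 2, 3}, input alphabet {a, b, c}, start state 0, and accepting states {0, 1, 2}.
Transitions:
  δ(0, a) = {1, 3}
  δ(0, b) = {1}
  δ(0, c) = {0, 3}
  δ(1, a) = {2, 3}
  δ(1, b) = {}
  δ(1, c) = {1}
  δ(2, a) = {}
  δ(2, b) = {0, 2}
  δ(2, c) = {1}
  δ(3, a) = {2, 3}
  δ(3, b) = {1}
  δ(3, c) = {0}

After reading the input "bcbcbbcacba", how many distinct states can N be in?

Start: {0}
read b: {1}
read c: {1}
read b: {}
The reachable set is empty and stays empty for the remaining 8 symbols.
Final reachable set {} has 0 states.

0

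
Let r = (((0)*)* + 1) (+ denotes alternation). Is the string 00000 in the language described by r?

The left alternative ((0)*)* matches 00000.

yes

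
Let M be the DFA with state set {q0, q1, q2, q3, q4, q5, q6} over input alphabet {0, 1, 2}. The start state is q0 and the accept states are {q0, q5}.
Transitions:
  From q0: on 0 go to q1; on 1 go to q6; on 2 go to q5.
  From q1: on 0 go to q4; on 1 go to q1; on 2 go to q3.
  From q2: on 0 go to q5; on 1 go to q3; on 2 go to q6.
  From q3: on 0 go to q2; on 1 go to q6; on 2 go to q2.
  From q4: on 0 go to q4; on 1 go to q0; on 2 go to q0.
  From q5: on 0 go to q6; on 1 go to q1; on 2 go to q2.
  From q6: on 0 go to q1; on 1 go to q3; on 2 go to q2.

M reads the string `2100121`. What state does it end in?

q1

q0 --2--> q5
q5 --1--> q1
q1 --0--> q4
q4 --0--> q4
q4 --1--> q0
q0 --2--> q5
q5 --1--> q1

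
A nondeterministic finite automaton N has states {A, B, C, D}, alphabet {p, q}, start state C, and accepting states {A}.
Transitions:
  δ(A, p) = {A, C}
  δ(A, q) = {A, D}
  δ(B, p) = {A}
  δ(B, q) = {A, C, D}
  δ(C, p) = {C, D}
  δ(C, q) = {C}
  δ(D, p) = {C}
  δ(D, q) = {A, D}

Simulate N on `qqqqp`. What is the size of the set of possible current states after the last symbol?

Start: {C}
read q: {C}
read q: {C}
read q: {C}
read q: {C}
read p: {C, D}
Final reachable set {C, D} has 2 states.

2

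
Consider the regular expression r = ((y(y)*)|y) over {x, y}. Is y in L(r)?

yes

The left alternative (y(y)*) matches y.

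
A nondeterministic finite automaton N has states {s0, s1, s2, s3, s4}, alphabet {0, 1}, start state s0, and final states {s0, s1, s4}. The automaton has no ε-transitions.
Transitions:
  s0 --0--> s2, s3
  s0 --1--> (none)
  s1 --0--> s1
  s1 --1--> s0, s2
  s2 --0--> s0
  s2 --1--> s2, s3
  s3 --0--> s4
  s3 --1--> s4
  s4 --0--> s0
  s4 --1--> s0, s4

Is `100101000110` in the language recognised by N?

rejected

Start: {s0}
read 1: {}
The reachable set is empty and stays empty for the remaining 11 symbols.
Reachable ∩ accepting = {} — empty.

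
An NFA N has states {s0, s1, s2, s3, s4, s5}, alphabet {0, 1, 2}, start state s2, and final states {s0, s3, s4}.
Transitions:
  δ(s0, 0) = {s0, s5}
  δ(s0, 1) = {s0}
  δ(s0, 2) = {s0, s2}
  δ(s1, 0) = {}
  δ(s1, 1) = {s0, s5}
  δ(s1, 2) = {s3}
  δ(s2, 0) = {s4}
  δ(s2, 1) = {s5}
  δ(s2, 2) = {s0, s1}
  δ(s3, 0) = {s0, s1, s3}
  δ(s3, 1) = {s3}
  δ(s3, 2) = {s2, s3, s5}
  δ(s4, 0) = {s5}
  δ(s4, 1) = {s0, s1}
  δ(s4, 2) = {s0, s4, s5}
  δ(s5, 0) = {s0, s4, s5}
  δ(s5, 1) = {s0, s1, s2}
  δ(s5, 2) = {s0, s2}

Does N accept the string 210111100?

Start: {s2}
read 2: {s0, s1}
read 1: {s0, s5}
read 0: {s0, s4, s5}
read 1: {s0, s1, s2}
read 1: {s0, s5}
read 1: {s0, s1, s2}
read 1: {s0, s5}
read 0: {s0, s4, s5}
read 0: {s0, s4, s5}
Reachable ∩ accepting = {s0, s4} — nonempty.

accepted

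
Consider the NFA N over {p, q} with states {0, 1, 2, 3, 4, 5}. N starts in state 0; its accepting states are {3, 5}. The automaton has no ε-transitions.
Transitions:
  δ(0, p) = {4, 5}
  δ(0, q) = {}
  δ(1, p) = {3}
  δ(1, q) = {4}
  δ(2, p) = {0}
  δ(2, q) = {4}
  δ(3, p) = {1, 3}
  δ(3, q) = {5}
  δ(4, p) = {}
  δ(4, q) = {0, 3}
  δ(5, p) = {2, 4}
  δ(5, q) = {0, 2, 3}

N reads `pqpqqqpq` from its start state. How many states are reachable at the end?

5

Start: {0}
read p: {4, 5}
read q: {0, 2, 3}
read p: {0, 1, 3, 4, 5}
read q: {0, 2, 3, 4, 5}
read q: {0, 2, 3, 4, 5}
read q: {0, 2, 3, 4, 5}
read p: {0, 1, 2, 3, 4, 5}
read q: {0, 2, 3, 4, 5}
Final reachable set {0, 2, 3, 4, 5} has 5 states.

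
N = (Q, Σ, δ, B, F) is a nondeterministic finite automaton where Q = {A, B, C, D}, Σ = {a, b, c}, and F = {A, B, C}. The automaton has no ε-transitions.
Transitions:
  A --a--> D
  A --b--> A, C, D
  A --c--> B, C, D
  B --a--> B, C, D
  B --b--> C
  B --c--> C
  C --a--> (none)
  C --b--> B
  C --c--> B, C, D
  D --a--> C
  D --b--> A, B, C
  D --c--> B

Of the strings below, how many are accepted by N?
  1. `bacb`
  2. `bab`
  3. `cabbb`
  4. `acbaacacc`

`bacb`: rejected
`bab`: rejected
`cabbb`: rejected
`acbaacacc`: accepted

1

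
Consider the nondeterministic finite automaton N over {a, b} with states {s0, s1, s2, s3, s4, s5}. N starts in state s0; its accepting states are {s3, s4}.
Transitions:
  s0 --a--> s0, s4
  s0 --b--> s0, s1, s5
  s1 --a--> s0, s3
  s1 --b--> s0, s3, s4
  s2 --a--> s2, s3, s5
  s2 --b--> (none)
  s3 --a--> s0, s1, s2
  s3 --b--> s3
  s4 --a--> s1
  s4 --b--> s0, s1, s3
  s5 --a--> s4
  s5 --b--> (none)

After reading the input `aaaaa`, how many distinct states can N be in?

6

Start: {s0}
read a: {s0, s4}
read a: {s0, s1, s4}
read a: {s0, s1, s3, s4}
read a: {s0, s1, s2, s3, s4}
read a: {s0, s1, s2, s3, s4, s5}
Final reachable set {s0, s1, s2, s3, s4, s5} has 6 states.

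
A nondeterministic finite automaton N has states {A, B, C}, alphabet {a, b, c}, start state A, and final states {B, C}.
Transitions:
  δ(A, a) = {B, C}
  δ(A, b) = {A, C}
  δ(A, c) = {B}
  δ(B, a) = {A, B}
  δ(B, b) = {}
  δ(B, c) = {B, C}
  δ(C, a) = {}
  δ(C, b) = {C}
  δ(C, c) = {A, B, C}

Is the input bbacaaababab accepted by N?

Start: {A}
read b: {A, C}
read b: {A, C}
read a: {B, C}
read c: {A, B, C}
read a: {A, B, C}
read a: {A, B, C}
read a: {A, B, C}
read b: {A, C}
read a: {B, C}
read b: {C}
read a: {}
The reachable set is empty and stays empty for the remaining 1 symbol.
Reachable ∩ accepting = {} — empty.

rejected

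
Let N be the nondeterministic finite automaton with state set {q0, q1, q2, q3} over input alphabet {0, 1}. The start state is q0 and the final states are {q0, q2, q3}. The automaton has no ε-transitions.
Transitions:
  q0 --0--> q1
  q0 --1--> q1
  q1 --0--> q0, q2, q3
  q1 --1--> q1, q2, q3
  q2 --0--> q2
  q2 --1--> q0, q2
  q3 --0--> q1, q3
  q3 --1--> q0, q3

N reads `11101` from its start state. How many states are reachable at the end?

4

Start: {q0}
read 1: {q1}
read 1: {q1, q2, q3}
read 1: {q0, q1, q2, q3}
read 0: {q0, q1, q2, q3}
read 1: {q0, q1, q2, q3}
Final reachable set {q0, q1, q2, q3} has 4 states.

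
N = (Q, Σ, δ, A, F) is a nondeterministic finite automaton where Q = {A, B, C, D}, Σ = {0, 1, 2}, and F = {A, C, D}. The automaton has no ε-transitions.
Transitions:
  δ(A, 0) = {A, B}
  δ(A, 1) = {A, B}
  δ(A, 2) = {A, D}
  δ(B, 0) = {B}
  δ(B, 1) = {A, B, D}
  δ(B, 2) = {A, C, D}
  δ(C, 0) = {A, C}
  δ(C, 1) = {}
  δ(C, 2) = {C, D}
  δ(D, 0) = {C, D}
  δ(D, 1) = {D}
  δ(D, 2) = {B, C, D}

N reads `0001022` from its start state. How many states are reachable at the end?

4

Start: {A}
read 0: {A, B}
read 0: {A, B}
read 0: {A, B}
read 1: {A, B, D}
read 0: {A, B, C, D}
read 2: {A, B, C, D}
read 2: {A, B, C, D}
Final reachable set {A, B, C, D} has 4 states.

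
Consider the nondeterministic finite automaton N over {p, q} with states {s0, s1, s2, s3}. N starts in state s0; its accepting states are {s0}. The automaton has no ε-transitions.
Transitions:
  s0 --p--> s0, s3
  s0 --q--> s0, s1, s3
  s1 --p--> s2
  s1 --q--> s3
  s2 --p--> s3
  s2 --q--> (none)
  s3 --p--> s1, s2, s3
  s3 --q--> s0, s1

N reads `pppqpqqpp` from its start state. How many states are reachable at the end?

4

Start: {s0}
read p: {s0, s3}
read p: {s0, s1, s2, s3}
read p: {s0, s1, s2, s3}
read q: {s0, s1, s3}
read p: {s0, s1, s2, s3}
read q: {s0, s1, s3}
read q: {s0, s1, s3}
read p: {s0, s1, s2, s3}
read p: {s0, s1, s2, s3}
Final reachable set {s0, s1, s2, s3} has 4 states.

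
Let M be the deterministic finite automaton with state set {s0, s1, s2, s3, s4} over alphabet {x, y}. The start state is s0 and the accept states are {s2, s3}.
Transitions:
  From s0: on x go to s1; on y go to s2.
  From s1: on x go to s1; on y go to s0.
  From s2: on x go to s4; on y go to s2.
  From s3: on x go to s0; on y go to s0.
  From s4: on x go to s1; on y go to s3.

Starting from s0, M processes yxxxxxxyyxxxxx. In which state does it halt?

s0 --y--> s2
s2 --x--> s4
s4 --x--> s1
s1 --x--> s1
s1 --x--> s1
s1 --x--> s1
s1 --x--> s1
s1 --y--> s0
s0 --y--> s2
s2 --x--> s4
s4 --x--> s1
s1 --x--> s1
s1 --x--> s1
s1 --x--> s1

s1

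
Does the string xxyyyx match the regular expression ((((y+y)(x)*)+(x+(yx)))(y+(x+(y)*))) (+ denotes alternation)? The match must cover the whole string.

No split of xxyyyx into u·v has (((y+y)(x)*)+(x+(yx))) matching u and (y+(x+(y)*)) matching v.

no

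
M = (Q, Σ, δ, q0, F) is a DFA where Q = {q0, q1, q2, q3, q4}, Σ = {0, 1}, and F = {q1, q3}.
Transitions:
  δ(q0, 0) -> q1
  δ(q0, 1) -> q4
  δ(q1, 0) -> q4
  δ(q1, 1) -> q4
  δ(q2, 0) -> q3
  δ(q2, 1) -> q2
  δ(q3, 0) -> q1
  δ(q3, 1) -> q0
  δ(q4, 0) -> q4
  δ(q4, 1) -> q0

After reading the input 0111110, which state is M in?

q0 --0--> q1
q1 --1--> q4
q4 --1--> q0
q0 --1--> q4
q4 --1--> q0
q0 --1--> q4
q4 --0--> q4

q4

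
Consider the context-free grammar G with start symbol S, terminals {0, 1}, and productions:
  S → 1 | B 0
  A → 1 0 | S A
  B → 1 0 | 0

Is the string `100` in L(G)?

S ⇒ B0 ⇒ 100

yes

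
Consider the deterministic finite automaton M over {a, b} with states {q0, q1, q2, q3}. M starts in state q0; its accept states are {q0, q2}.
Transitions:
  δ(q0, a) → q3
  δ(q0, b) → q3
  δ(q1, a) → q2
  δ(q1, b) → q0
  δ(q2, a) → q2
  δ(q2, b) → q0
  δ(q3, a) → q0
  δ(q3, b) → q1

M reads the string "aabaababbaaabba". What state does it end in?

q2

q0 --a--> q3
q3 --a--> q0
q0 --b--> q3
q3 --a--> q0
q0 --a--> q3
q3 --b--> q1
q1 --a--> q2
q2 --b--> q0
q0 --b--> q3
q3 --a--> q0
q0 --a--> q3
q3 --a--> q0
q0 --b--> q3
q3 --b--> q1
q1 --a--> q2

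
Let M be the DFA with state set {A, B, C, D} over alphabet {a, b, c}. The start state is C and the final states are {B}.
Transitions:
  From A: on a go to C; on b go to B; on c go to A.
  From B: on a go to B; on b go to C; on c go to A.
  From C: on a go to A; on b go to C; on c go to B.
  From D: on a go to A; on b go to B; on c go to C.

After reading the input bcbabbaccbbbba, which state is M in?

A

C --b--> C
C --c--> B
B --b--> C
C --a--> A
A --b--> B
B --b--> C
C --a--> A
A --c--> A
A --c--> A
A --b--> B
B --b--> C
C --b--> C
C --b--> C
C --a--> A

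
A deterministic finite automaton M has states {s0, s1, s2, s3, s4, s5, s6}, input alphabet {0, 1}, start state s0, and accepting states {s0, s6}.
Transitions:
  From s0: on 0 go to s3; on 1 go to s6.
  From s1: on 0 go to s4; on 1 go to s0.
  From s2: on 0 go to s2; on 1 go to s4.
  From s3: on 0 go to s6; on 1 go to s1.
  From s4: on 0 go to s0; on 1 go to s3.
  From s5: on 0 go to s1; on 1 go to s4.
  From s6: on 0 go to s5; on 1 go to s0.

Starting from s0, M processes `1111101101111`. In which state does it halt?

s0 --1--> s6
s6 --1--> s0
s0 --1--> s6
s6 --1--> s0
s0 --1--> s6
s6 --0--> s5
s5 --1--> s4
s4 --1--> s3
s3 --0--> s6
s6 --1--> s0
s0 --1--> s6
s6 --1--> s0
s0 --1--> s6

s6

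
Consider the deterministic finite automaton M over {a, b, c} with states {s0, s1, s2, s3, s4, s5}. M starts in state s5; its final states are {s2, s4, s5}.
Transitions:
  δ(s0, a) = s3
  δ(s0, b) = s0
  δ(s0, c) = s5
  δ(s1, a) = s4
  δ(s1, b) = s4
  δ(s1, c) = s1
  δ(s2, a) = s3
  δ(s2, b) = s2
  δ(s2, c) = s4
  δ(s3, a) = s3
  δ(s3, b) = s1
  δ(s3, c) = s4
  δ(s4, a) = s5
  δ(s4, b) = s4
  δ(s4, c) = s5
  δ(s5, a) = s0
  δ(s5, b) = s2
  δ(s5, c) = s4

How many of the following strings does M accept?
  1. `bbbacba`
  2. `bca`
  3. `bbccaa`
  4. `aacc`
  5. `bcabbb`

4

`bbbacba`: accepted
`bca`: accepted
`bbccaa`: rejected
`aacc`: accepted
`bcabbb`: accepted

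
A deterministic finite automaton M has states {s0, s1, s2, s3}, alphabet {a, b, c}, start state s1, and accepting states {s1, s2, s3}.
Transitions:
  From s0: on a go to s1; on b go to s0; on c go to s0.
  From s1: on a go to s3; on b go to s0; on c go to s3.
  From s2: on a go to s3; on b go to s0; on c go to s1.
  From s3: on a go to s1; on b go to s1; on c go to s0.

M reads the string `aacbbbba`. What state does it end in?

s1

s1 --a--> s3
s3 --a--> s1
s1 --c--> s3
s3 --b--> s1
s1 --b--> s0
s0 --b--> s0
s0 --b--> s0
s0 --a--> s1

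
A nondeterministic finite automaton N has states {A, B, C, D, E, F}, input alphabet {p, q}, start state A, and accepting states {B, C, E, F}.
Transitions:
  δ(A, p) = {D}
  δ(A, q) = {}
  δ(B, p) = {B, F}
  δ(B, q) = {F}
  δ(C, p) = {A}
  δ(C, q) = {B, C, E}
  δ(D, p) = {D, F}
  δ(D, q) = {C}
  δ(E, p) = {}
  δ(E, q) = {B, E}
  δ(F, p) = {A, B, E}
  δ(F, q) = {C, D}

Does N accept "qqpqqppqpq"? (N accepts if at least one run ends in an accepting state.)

rejected

Start: {A}
read q: {}
The reachable set is empty and stays empty for the remaining 9 symbols.
Reachable ∩ accepting = {} — empty.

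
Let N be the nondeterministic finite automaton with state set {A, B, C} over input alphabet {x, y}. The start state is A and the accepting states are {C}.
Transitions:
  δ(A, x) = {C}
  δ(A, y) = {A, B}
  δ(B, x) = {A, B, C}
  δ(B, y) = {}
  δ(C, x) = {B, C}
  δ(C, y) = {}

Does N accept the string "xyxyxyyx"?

Start: {A}
read x: {C}
read y: {}
The reachable set is empty and stays empty for the remaining 6 symbols.
Reachable ∩ accepting = {} — empty.

rejected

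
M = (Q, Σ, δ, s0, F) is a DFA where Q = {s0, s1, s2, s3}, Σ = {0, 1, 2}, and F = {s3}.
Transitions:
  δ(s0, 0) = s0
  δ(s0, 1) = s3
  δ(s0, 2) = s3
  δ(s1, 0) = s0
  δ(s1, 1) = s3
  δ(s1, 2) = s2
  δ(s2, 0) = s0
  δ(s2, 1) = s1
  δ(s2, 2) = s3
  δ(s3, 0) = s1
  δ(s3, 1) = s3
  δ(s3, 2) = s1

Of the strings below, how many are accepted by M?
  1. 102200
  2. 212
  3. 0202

102200: rejected
212: rejected
0202: rejected

0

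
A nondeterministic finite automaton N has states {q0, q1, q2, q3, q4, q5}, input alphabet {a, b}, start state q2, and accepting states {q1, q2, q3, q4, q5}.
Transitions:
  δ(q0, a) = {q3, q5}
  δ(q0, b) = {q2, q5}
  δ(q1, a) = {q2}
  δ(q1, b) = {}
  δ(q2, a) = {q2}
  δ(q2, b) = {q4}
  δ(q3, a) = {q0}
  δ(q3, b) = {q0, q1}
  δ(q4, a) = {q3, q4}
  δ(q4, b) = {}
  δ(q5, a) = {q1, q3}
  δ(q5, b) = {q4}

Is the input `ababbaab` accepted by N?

Start: {q2}
read a: {q2}
read b: {q4}
read a: {q3, q4}
read b: {q0, q1}
read b: {q2, q5}
read a: {q1, q2, q3}
read a: {q0, q2}
read b: {q2, q4, q5}
Reachable ∩ accepting = {q2, q4, q5} — nonempty.

accepted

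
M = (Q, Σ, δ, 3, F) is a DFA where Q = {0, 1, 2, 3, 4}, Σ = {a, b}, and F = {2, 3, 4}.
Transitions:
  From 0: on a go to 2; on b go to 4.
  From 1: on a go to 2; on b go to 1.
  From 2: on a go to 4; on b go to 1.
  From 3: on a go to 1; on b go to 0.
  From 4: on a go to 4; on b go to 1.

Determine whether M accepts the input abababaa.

accepted

3 --a--> 1
1 --b--> 1
1 --a--> 2
2 --b--> 1
1 --a--> 2
2 --b--> 1
1 --a--> 2
2 --a--> 4
End in state 4, which is an accepting state.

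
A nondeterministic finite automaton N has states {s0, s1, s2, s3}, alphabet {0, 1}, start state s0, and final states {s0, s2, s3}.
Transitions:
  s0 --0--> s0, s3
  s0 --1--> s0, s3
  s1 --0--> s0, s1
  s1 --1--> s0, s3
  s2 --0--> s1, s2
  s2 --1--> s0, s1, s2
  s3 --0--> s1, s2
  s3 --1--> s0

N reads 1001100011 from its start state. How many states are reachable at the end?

Start: {s0}
read 1: {s0, s3}
read 0: {s0, s1, s2, s3}
read 0: {s0, s1, s2, s3}
read 1: {s0, s1, s2, s3}
read 1: {s0, s1, s2, s3}
read 0: {s0, s1, s2, s3}
read 0: {s0, s1, s2, s3}
read 0: {s0, s1, s2, s3}
read 1: {s0, s1, s2, s3}
read 1: {s0, s1, s2, s3}
Final reachable set {s0, s1, s2, s3} has 4 states.

4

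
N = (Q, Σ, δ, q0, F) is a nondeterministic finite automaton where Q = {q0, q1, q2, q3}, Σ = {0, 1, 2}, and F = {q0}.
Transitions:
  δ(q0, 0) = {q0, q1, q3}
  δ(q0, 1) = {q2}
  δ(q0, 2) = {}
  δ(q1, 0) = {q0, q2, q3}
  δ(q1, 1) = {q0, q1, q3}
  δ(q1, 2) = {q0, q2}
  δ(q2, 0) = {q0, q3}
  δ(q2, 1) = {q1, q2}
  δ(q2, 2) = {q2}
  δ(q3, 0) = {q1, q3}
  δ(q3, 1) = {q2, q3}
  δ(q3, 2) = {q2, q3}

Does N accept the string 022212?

accepted

Start: {q0}
read 0: {q0, q1, q3}
read 2: {q0, q2, q3}
read 2: {q2, q3}
read 2: {q2, q3}
read 1: {q1, q2, q3}
read 2: {q0, q2, q3}
Reachable ∩ accepting = {q0} — nonempty.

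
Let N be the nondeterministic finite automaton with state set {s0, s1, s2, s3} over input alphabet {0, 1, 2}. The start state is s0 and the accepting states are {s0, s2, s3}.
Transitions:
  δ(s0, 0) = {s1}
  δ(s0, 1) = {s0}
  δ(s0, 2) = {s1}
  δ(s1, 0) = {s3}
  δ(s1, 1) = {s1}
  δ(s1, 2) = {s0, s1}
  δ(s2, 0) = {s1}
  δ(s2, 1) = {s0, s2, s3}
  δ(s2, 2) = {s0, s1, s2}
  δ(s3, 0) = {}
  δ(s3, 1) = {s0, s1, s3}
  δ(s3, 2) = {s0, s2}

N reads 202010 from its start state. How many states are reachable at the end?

Start: {s0}
read 2: {s1}
read 0: {s3}
read 2: {s0, s2}
read 0: {s1}
read 1: {s1}
read 0: {s3}
Final reachable set {s3} has 1 state.

1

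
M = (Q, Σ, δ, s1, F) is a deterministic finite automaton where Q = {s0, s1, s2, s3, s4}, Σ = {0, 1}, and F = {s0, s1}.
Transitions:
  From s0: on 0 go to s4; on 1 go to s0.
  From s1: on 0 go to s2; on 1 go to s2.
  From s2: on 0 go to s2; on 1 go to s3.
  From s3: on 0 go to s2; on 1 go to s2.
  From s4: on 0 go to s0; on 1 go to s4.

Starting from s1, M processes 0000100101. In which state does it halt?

s1 --0--> s2
s2 --0--> s2
s2 --0--> s2
s2 --0--> s2
s2 --1--> s3
s3 --0--> s2
s2 --0--> s2
s2 --1--> s3
s3 --0--> s2
s2 --1--> s3

s3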